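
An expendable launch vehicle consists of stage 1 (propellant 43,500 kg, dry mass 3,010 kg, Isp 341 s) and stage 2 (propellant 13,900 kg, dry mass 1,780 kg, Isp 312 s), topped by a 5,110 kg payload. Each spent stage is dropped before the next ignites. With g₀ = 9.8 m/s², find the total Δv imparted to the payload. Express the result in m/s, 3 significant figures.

Ignition mass of stage 1 = 43,500+3,010 + 13,900+1,780 + 5,110 = 67,300 kg.
Stage 1: m₀ = 67,300 kg, m_f = 67,300 − 43,500 = 23,800 kg; Δv = 341×9.8×ln(2.828) = 3341.8×1.0395 ≈ 3474 m/s.
Stage 2: m₀ = 20,790 kg, m_f = 20,790 − 13,900 = 6,890 kg; Δv = 312×9.8×ln(3.017) = 3057.6×1.1044 ≈ 3377 m/s.
Total Δv = 3474 + 3377 = 6851 m/s.

Δv ≈ 6850 m/s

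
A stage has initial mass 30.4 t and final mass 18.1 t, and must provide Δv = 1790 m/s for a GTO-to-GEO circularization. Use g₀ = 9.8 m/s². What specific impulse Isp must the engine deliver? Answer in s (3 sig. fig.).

Isp ≈ 352 s

ln(m₀/m_f) = ln(30400/18100) = ln(1.68) = 0.5185.
Using Δv = v_e ln(m₀/m_f): v_e = Δv / ln(m₀/m_f) = 1790 / 0.5185 = 3452.1 m/s.
Isp = v_e / g₀ = 3452.1 / 9.8 = 352.3 s.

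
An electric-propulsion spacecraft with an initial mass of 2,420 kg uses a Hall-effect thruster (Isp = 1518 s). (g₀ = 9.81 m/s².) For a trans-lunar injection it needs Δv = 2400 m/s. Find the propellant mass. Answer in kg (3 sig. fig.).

propellant mass ≈ 360 kg

v_e = Isp · g₀ = 1518 × 9.81 = 14891.6 m/s.
From the ideal rocket equation, m₀/m_f = exp(Δv / v_e) = exp(2400 / 14891.6) = exp(0.1612) = 1.1749.
m_f = 2,420 / 1.1749 = 2,059.75 kg, so propellant = m₀ − m_f = 2,420 − 2,059.75 = 360.25 kg.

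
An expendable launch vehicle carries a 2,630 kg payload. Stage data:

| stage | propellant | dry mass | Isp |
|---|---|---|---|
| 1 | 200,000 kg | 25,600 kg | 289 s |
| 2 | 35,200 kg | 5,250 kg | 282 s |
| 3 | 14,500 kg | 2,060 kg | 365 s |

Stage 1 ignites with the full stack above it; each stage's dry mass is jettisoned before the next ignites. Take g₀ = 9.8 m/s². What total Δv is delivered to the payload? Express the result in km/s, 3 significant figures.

Δv ≈ 10.9 km/s

Ignition mass of stage 1 = 200,000+25,600 + 35,200+5,250 + 14,500+2,060 + 2,630 = 285,240 kg.
Stage 1: m₀ = 285,240 kg, m_f = 285,240 − 200,000 = 85,240 kg; Δv = 289×9.8×ln(3.346) = 2832.2×1.2079 ≈ 3421 m/s.
Stage 2: m₀ = 59,640 kg, m_f = 59,640 − 35,200 = 24,440 kg; Δv = 282×9.8×ln(2.44) = 2763.6×0.8921 ≈ 2465 m/s.
Stage 3: m₀ = 19,190 kg, m_f = 19,190 − 14,500 = 4,690 kg; Δv = 365×9.8×ln(4.092) = 3577.0×1.4090 ≈ 5040 m/s.
Total Δv = 3421 + 2465 + 5040 = 10926 m/s.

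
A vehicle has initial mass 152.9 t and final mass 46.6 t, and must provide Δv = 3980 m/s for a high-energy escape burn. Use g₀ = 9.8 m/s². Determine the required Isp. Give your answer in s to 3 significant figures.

ln(m₀/m_f) = ln(152900/46600) = ln(3.281) = 1.1882.
Rocket equation: v_e = Δv / ln(m₀/m_f) = 3980 / 1.1882 = 3349.7 m/s.
Isp = v_e / g₀ = 3349.7 / 9.8 = 341.8 s.

Isp ≈ 342 s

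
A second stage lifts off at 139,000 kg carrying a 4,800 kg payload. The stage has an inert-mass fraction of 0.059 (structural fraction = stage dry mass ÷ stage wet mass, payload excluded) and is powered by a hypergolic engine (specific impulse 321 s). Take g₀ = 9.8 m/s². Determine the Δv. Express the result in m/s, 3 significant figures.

Stage wet mass = m₀ − payload = 139,000 − 4,800 = 134,200 kg.
Stage dry mass = ε × stage wet mass = 0.059 × 134,200 = 7,917.8 kg.
Burnout mass m_f = stage dry + payload = 7,917.8 + 4,800 = 12,717.8 kg.
v_e = Isp · g₀ = 321 × 9.8 = 3145.8 m/s.
Rocket equation: Δv = v_e · ln(139,000/12,717.8) = 3145.8 × ln(10.93) = 3145.8 × 2.3915 ≈ 7523 m/s.

Δv ≈ 7520 m/s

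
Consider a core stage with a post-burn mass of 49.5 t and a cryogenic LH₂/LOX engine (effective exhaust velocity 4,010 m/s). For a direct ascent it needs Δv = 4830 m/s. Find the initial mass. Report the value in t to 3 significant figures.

Using Δv = v_e ln(m₀/m_f): m₀/m_f = exp(Δv / v_e) = exp(4830 / 4010.0) = exp(1.2045) = 3.3351.
m₀ = m_f × 3.3351 = 49.5 × 3.3351 = 165.087 t.

initial mass ≈ 165 t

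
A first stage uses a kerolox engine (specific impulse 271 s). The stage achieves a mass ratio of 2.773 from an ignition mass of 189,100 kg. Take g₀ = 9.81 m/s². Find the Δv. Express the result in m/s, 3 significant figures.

v_e = Isp · g₀ = 271 × 9.81 = 2658.5 m/s.
From the ideal rocket equation, Δv = v_e · ln(2.773) = 2658.5 × 1.0199 ≈ 2711.5 m/s.

Δv ≈ 2710 m/s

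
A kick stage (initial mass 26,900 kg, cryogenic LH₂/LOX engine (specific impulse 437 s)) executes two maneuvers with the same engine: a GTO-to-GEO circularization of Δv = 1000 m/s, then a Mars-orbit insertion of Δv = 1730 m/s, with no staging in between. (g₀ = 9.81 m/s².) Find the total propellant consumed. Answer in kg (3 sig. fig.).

v_e = Isp · g₀ = 437 × 9.81 = 4287.0 m/s.
After the first burn: m = 26900 × exp(−1000/4287.0) = 26900 × 0.79194 = 21,303.2 kg.
After the second burn: m = 21,303.2 × exp(−1730/4287.0) = 21,303.2 × 0.66795 = 14,229.5 kg.
Total propellant = m₀ − m_final = 26900 − 14,229.5 = 12,670.5 kg.

total propellant consumed ≈ 12700 kg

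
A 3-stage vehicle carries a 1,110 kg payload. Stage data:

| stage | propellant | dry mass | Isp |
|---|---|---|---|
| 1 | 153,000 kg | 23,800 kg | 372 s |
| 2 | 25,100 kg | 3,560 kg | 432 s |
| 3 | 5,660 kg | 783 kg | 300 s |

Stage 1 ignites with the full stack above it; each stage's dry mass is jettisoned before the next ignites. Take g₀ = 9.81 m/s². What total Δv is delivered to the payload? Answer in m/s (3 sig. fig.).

Ignition mass of stage 1 = 153,000+23,800 + 25,100+3,560 + 5,660+783 + 1,110 = 213,013 kg.
Stage 1: m₀ = 213,013 kg, m_f = 213,013 − 153,000 = 60,013 kg; Δv = 372×9.81×ln(3.549) = 3649.3×1.2668 ≈ 4623 m/s.
Stage 2: m₀ = 36,213 kg, m_f = 36,213 − 25,100 = 11,113 kg; Δv = 432×9.81×ln(3.259) = 4237.9×1.1813 ≈ 5006 m/s.
Stage 3: m₀ = 7,553 kg, m_f = 7,553 − 5,660 = 1,893 kg; Δv = 300×9.81×ln(3.99) = 2943.0×1.3838 ≈ 4072 m/s.
Total Δv = 4623 + 5006 + 4072 = 13701 m/s.

Δv ≈ 13700 m/s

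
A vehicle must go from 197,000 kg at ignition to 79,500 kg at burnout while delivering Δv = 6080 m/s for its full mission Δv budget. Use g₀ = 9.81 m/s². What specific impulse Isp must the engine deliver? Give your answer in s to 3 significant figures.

Isp ≈ 683 s

ln(m₀/m_f) = ln(197000/79500) = ln(2.478) = 0.9074.
Using Δv = v_e ln(m₀/m_f): v_e = Δv / ln(m₀/m_f) = 6080 / 0.9074 = 6700.1 m/s.
Isp = v_e / g₀ = 6700.1 / 9.81 = 683.0 s.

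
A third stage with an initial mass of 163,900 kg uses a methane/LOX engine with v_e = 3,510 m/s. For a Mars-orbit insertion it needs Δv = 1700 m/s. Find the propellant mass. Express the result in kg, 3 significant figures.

m₀/m_f = exp(Δv / v_e) = exp(1700 / 3510.0) = exp(0.4843) = 1.6231.
m_f = 163,900 / 1.6231 = 100,980 kg, so propellant = m₀ − m_f = 163,900 − 100,980 = 62,920 kg.

propellant mass ≈ 62900 kg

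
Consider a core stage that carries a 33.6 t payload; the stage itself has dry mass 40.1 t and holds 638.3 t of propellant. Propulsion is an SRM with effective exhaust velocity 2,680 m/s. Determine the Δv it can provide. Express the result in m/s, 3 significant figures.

m₀ = payload + dry + propellant = 33.6 + 40.1 + 638.3 = 712 t.
m_f = payload + dry = 33.6 + 40.1 = 73.7 t.
From the ideal rocket equation, Δv = v_e · ln(m₀/m_f) = 2680.0 × ln(9.661) = 2680.0 × 2.2681 ≈ 6078.4 m/s.

Δv ≈ 6080 m/s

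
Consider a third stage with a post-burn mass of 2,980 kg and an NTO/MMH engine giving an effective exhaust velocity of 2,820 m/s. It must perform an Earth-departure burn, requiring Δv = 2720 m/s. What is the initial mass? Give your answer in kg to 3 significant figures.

By the Tsiolkovsky rocket equation, m₀/m_f = exp(Δv / v_e) = exp(2720 / 2820.0) = exp(0.9645) = 2.6236.
m₀ = m_f × 2.6236 = 2,980 × 2.6236 = 7,818.33 kg.

initial mass ≈ 7820 kg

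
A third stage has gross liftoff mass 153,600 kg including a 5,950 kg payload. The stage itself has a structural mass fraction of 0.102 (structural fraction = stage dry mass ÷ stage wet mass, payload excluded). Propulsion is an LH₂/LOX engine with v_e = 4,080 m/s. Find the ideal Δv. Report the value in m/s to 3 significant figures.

Δv ≈ 8120 m/s

Stage wet mass = m₀ − payload = 153,600 − 5,950 = 147,650 kg.
Stage dry mass = ε × stage wet mass = 0.102 × 147,650 = 15,060.3 kg.
Burnout mass m_f = stage dry + payload = 15,060.3 + 5,950 = 21,010.3 kg.
Δv = v_e · ln(153,600/21,010.3) = 4080.0 × ln(7.311) = 4080.0 × 1.9893 ≈ 8117 m/s.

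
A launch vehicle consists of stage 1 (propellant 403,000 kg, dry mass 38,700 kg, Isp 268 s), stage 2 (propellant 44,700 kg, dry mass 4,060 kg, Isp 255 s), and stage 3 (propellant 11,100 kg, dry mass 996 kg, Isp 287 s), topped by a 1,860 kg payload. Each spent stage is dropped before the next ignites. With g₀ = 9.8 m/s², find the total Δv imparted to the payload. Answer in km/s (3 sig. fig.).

Δv ≈ 11.8 km/s

Ignition mass of stage 1 = 403,000+38,700 + 44,700+4,060 + 11,100+996 + 1,860 = 504,416 kg.
Stage 1: m₀ = 504,416 kg, m_f = 504,416 − 403,000 = 101,416 kg; Δv = 268×9.8×ln(4.974) = 2626.4×1.6042 ≈ 4213 m/s.
Stage 2: m₀ = 62,716 kg, m_f = 62,716 − 44,700 = 18,016 kg; Δv = 255×9.8×ln(3.481) = 2499.0×1.2474 ≈ 3117 m/s.
Stage 3: m₀ = 13,956 kg, m_f = 13,956 − 11,100 = 2,856 kg; Δv = 287×9.8×ln(4.887) = 2812.6×1.5865 ≈ 4462 m/s.
Total Δv = 4213 + 3117 + 4462 = 11792 m/s.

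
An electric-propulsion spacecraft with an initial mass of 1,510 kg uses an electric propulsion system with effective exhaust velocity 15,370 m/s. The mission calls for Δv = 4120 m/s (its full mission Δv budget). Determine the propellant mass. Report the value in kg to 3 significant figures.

m₀/m_f = exp(Δv / v_e) = exp(4120 / 15370.0) = exp(0.2681) = 1.3074.
m_f = 1,510 / 1.3074 = 1,154.96 kg, so propellant = m₀ − m_f = 1,510 − 1,154.96 = 355.04 kg.

propellant mass ≈ 355 kg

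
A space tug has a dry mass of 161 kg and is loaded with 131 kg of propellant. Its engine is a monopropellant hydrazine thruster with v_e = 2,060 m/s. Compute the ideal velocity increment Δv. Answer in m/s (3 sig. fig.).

m₀ = m_dry + m_prop = 161 + 131 = 292 kg.
Rocket equation: Δv = v_e · ln(m₀/m_f) = 2060.0 × ln(1.814) = 2060.0 × 0.5953 ≈ 1226.4 m/s.

Δv ≈ 1230 m/s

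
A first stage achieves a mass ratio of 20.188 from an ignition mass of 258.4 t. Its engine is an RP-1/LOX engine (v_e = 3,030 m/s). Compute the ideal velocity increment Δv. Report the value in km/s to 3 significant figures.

By the Tsiolkovsky rocket equation, Δv = v_e · ln(20.188) = 3030.0 × 3.0051 ≈ 9105.4 m/s.

Δv ≈ 9.11 km/s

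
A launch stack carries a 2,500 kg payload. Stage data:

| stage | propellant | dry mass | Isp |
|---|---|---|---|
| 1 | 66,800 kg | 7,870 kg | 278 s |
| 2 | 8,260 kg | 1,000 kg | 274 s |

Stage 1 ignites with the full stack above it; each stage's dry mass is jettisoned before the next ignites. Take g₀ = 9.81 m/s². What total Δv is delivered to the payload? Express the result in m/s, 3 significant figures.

Δv ≈ 7300 m/s

Ignition mass of stage 1 = 66,800+7,870 + 8,260+1,000 + 2,500 = 86,430 kg.
Stage 1: m₀ = 86,430 kg, m_f = 86,430 − 66,800 = 19,630 kg; Δv = 278×9.81×ln(4.403) = 2727.2×1.4823 ≈ 4042 m/s.
Stage 2: m₀ = 11,760 kg, m_f = 11,760 − 8,260 = 3,500 kg; Δv = 274×9.81×ln(3.36) = 2687.9×1.2119 ≈ 3258 m/s.
Total Δv = 4042 + 3258 = 7300 m/s.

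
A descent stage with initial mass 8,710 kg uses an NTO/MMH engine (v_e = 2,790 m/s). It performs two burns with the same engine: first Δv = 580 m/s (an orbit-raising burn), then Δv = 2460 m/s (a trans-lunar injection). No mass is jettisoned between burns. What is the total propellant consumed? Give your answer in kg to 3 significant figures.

total propellant consumed ≈ 5780 kg

After the first burn: m = 8710 × exp(−580/2790.0) = 8710 × 0.81230 = 7,075.13 kg.
After the second burn: m = 7,075.13 × exp(−2460/2790.0) = 7,075.13 × 0.41407 = 2,929.6 kg.
Total propellant = m₀ − m_final = 8710 − 2,929.6 = 5,780.4 kg.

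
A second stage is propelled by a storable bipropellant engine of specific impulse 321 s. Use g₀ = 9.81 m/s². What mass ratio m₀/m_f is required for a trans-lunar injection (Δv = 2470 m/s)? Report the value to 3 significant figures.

mass ratio ≈ 2.19

v_e = Isp · g₀ = 321 × 9.81 = 3149.0 m/s.
m₀/m_f = exp(Δv / v_e) = exp(2470 / 3149.0) = exp(0.7844) = 2.1910.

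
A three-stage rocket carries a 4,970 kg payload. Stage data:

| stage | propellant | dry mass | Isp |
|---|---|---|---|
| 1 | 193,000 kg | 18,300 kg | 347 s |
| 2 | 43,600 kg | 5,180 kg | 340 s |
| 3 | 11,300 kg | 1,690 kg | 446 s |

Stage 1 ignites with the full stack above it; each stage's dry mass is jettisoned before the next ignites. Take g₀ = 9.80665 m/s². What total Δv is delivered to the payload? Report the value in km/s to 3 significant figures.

Ignition mass of stage 1 = 193,000+18,300 + 43,600+5,180 + 11,300+1,690 + 4,970 = 278,040 kg.
Stage 1: m₀ = 278,040 kg, m_f = 278,040 − 193,000 = 85,040 kg; Δv = 347×9.80665×ln(3.27) = 3402.9×1.1846 ≈ 4031 m/s.
Stage 2: m₀ = 66,740 kg, m_f = 66,740 − 43,600 = 23,140 kg; Δv = 340×9.80665×ln(2.884) = 3334.3×1.0592 ≈ 3532 m/s.
Stage 3: m₀ = 17,960 kg, m_f = 17,960 − 11,300 = 6,660 kg; Δv = 446×9.80665×ln(2.697) = 4373.8×0.9920 ≈ 4339 m/s.
Total Δv = 4031 + 3532 + 4339 = 11902 m/s.

Δv ≈ 11.9 km/s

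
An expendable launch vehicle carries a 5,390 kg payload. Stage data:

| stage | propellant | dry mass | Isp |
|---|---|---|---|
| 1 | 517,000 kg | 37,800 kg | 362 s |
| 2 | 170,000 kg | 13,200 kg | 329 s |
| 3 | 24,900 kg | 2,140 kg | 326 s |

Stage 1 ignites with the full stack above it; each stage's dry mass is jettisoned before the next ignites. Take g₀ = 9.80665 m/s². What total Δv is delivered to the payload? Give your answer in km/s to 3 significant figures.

Δv ≈ 13.6 km/s

Ignition mass of stage 1 = 517,000+37,800 + 170,000+13,200 + 24,900+2,140 + 5,390 = 770,430 kg.
Stage 1: m₀ = 770,430 kg, m_f = 770,430 − 517,000 = 253,430 kg; Δv = 362×9.80665×ln(3.04) = 3550.0×1.1119 ≈ 3947 m/s.
Stage 2: m₀ = 215,630 kg, m_f = 215,630 − 170,000 = 45,630 kg; Δv = 329×9.80665×ln(4.726) = 3226.4×1.5530 ≈ 5011 m/s.
Stage 3: m₀ = 32,430 kg, m_f = 32,430 − 24,900 = 7,530 kg; Δv = 326×9.80665×ln(4.307) = 3197.0×1.4602 ≈ 4668 m/s.
Total Δv = 3947 + 5011 + 4668 = 13626 m/s.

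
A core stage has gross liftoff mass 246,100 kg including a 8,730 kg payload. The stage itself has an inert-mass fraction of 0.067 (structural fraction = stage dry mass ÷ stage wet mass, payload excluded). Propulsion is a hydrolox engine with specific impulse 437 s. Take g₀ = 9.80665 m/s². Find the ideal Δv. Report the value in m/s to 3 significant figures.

Δv ≈ 9860 m/s

Stage wet mass = m₀ − payload = 246,100 − 8,730 = 237,370 kg.
Stage dry mass = ε × stage wet mass = 0.067 × 237,370 = 15,903.8 kg.
Burnout mass m_f = stage dry + payload = 15,903.8 + 8,730 = 24,633.8 kg.
v_e = Isp · g₀ = 437 × 9.80665 = 4285.5 m/s.
Using Δv = v_e ln(m₀/m_f): Δv = v_e · ln(246,100/24,633.8) = 4285.5 × ln(9.99) = 4285.5 × 2.3016 ≈ 9864 m/s.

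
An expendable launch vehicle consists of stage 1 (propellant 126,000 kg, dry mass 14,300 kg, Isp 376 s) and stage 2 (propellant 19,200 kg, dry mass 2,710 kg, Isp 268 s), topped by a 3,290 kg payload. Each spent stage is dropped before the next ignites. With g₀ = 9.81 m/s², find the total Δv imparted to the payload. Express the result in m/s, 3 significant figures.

Δv ≈ 9060 m/s

Ignition mass of stage 1 = 126,000+14,300 + 19,200+2,710 + 3,290 = 165,500 kg.
Stage 1: m₀ = 165,500 kg, m_f = 165,500 − 126,000 = 39,500 kg; Δv = 376×9.81×ln(4.19) = 3688.6×1.4327 ≈ 5284 m/s.
Stage 2: m₀ = 25,200 kg, m_f = 25,200 − 19,200 = 6,000 kg; Δv = 268×9.81×ln(4.2) = 2629.1×1.4351 ≈ 3773 m/s.
Total Δv = 5284 + 3773 = 9057 m/s.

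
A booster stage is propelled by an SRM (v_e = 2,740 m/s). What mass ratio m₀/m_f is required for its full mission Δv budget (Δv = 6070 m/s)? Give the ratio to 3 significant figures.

From the ideal rocket equation, m₀/m_f = exp(Δv / v_e) = exp(6070 / 2740.0) = exp(2.2153) = 9.1644.

mass ratio ≈ 9.16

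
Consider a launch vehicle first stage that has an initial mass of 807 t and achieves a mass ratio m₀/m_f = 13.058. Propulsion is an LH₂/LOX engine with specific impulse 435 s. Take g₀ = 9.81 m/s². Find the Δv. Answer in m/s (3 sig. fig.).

Δv ≈ 11000 m/s

v_e = Isp · g₀ = 435 × 9.81 = 4267.4 m/s.
Δv = v_e · ln(13.058) = 4267.4 × 2.5694 ≈ 10964.5 m/s.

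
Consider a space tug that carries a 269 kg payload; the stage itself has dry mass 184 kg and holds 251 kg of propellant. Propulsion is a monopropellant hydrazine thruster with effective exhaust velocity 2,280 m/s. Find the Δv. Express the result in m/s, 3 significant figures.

m₀ = payload + dry + propellant = 269 + 184 + 251 = 704 kg.
m_f = payload + dry = 269 + 184 = 453 kg.
Δv = v_e · ln(m₀/m_f) = 2280.0 × ln(1.554) = 2280.0 × 0.4409 ≈ 1005.2 m/s.

Δv ≈ 1010 m/s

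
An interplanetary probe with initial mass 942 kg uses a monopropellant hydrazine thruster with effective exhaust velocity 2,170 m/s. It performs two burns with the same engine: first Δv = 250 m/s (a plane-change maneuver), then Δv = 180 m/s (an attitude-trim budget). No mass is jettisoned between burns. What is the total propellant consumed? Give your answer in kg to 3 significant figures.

total propellant consumed ≈ 169 kg

After the first burn: m = 942 × exp(−250/2170.0) = 942 × 0.89118 = 839.492 kg.
After the second burn: m = 839.492 × exp(−180/2170.0) = 839.492 × 0.92040 = 772.668 kg.
Total propellant = m₀ − m_final = 942 − 772.668 = 169.332 kg.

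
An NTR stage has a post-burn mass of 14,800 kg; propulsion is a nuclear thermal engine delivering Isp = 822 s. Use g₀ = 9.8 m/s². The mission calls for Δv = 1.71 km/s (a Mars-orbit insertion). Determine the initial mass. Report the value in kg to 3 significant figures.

v_e = Isp · g₀ = 822 × 9.8 = 8055.6 m/s.
m₀/m_f = exp(Δv / v_e) = exp(1710 / 8055.6) = exp(0.2123) = 1.2365.
m₀ = m_f × 1.2365 = 14,800 × 1.2365 = 18,300.2 kg.

initial mass ≈ 18300 kg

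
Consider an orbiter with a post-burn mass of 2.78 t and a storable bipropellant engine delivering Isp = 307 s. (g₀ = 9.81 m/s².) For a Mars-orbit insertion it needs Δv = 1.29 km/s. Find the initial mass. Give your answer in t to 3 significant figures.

initial mass ≈ 4.27 t

v_e = Isp · g₀ = 307 × 9.81 = 3011.7 m/s.
m₀/m_f = exp(Δv / v_e) = exp(1290 / 3011.7) = exp(0.4283) = 1.5347.
m₀ = m_f × 1.5347 = 2.78 × 1.5347 = 4.26647 t.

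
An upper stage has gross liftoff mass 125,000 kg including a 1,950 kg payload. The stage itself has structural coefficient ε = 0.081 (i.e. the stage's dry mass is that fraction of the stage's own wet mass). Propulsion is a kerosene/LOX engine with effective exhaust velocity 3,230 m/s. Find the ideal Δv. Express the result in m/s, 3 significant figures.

Δv ≈ 7590 m/s

Stage wet mass = m₀ − payload = 125,000 − 1,950 = 123,050 kg.
Stage dry mass = ε × stage wet mass = 0.081 × 123,050 = 9,967.05 kg.
Burnout mass m_f = stage dry + payload = 9,967.05 + 1,950 = 11,917.05 kg.
Using Δv = v_e ln(m₀/m_f): Δv = v_e · ln(125,000/11,917.05) = 3230.0 × ln(10.49) = 3230.0 × 2.3503 ≈ 7592 m/s.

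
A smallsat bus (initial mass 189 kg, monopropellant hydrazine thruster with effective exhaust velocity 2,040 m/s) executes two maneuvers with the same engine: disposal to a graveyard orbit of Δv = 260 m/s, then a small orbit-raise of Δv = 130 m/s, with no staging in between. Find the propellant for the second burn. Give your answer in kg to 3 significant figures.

After the first burn: m = 189 × exp(−260/2040.0) = 189 × 0.88034 = 166.384 kg.
After the second burn: m = 166.384 × exp(−130/2040.0) = 166.384 × 0.93826 = 156.111 kg.
Second-burn propellant = 166.384 − 156.111 = 10.273 kg.

propellant for the second burn ≈ 10.3 kg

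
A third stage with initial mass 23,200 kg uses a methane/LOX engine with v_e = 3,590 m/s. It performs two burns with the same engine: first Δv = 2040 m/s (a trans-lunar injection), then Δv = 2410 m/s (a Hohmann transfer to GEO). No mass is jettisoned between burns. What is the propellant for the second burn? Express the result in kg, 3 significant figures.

After the first burn: m = 23200 × exp(−2040/3590.0) = 23200 × 0.56652 = 13,143.3 kg.
After the second burn: m = 13,143.3 × exp(−2410/3590.0) = 13,143.3 × 0.51104 = 6,716.75 kg.
Second-burn propellant = 13,143.3 − 6,716.75 = 6,426.55 kg.

propellant for the second burn ≈ 6430 kg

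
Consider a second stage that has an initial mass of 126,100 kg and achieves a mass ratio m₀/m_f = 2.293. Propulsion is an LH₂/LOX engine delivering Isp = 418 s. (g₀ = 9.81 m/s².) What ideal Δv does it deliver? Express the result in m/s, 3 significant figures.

v_e = Isp · g₀ = 418 × 9.81 = 4100.6 m/s.
By the Tsiolkovsky rocket equation, Δv = v_e · ln(2.293) = 4100.6 × 0.8299 ≈ 3402.9 m/s.

Δv ≈ 3400 m/s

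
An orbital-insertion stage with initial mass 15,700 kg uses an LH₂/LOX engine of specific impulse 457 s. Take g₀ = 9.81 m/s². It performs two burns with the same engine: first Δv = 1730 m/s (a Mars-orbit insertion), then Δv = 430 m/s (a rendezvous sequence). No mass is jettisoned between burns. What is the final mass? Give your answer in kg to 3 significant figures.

final mass ≈ 9700 kg

v_e = Isp · g₀ = 457 × 9.81 = 4483.2 m/s.
After the first burn: m = 15700 × exp(−1730/4483.2) = 15700 × 0.67985 = 10,673.6 kg.
After the second burn: m = 10,673.6 × exp(−430/4483.2) = 10,673.6 × 0.90854 = 9,697.39 kg.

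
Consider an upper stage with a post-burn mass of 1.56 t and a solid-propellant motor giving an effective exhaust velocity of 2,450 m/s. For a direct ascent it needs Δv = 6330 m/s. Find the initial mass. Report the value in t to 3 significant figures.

m₀/m_f = exp(Δv / v_e) = exp(6330 / 2450.0) = exp(2.5837) = 13.2457.
m₀ = m_f × 13.2457 = 1.56 × 13.2457 = 20.6633 t.

initial mass ≈ 20.7 t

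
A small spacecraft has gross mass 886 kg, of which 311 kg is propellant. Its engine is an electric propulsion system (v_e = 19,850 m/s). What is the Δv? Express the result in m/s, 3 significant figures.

m_f = m₀ − m_prop = 886 − 311 = 575 kg.
Rocket equation: Δv = v_e · ln(m₀/m_f) = 19850.0 × ln(1.541) = 19850.0 × 0.4323 ≈ 8582.1 m/s.

Δv ≈ 8580 m/s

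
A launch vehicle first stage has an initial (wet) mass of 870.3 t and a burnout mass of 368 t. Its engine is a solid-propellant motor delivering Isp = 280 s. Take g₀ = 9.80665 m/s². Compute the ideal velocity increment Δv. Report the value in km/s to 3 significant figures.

v_e = Isp · g₀ = 280 × 9.80665 = 2745.9 m/s.
Δv = v_e · ln(m₀/m_f) = 2745.9 × ln(2.365) = 2745.9 × 0.8608 ≈ 2363.5 m/s.

Δv ≈ 2.36 km/s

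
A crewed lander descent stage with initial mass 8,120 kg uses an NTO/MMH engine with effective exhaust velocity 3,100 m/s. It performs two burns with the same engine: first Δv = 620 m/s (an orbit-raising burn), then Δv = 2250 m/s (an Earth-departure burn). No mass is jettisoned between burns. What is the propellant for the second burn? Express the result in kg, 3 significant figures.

After the first burn: m = 8120 × exp(−620/3100.0) = 8120 × 0.81873 = 6,648.09 kg.
After the second burn: m = 6,648.09 × exp(−2250/3100.0) = 6,648.09 × 0.48393 = 3,217.21 kg.
Second-burn propellant = 6,648.09 − 3,217.21 = 3,430.88 kg.

propellant for the second burn ≈ 3430 kg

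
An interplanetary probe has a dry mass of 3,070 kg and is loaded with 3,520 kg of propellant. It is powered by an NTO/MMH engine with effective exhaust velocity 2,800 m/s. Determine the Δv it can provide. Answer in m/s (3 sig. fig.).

Δv ≈ 2140 m/s

m₀ = m_dry + m_prop = 3,070 + 3,520 = 6,590 kg.
Rocket equation: Δv = v_e · ln(m₀/m_f) = 2800.0 × ln(2.147) = 2800.0 × 0.7639 ≈ 2138.9 m/s.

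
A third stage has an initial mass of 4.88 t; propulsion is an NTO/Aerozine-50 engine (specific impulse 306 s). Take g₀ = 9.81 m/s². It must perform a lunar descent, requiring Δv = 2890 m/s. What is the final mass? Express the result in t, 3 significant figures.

v_e = Isp · g₀ = 306 × 9.81 = 3001.9 m/s.
By the Tsiolkovsky rocket equation, m₀/m_f = exp(Δv / v_e) = exp(2890 / 3001.9) = exp(0.9627) = 2.6189.
m_f = m₀ / 2.6189 = 4.88 / 2.6189 = 1.86338 t.

final mass ≈ 1.86 t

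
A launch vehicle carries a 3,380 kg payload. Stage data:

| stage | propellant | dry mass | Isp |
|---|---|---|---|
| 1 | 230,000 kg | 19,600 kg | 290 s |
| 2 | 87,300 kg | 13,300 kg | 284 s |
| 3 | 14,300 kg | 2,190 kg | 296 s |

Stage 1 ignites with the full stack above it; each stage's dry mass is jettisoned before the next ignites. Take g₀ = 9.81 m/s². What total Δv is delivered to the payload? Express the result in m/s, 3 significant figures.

Ignition mass of stage 1 = 230,000+19,600 + 87,300+13,300 + 14,300+2,190 + 3,380 = 370,070 kg.
Stage 1: m₀ = 370,070 kg, m_f = 370,070 − 230,000 = 140,070 kg; Δv = 290×9.81×ln(2.642) = 2844.9×0.9715 ≈ 2764 m/s.
Stage 2: m₀ = 120,470 kg, m_f = 120,470 − 87,300 = 33,170 kg; Δv = 284×9.81×ln(3.632) = 2786.0×1.2898 ≈ 3593 m/s.
Stage 3: m₀ = 19,870 kg, m_f = 19,870 − 14,300 = 5,570 kg; Δv = 296×9.81×ln(3.567) = 2903.8×1.2718 ≈ 3693 m/s.
Total Δv = 2764 + 3593 + 3693 = 10050 m/s.

Δv ≈ 10100 m/s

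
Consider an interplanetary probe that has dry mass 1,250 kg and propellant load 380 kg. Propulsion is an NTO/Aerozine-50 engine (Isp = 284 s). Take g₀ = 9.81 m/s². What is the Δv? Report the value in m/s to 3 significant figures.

v_e = Isp · g₀ = 284 × 9.81 = 2786.0 m/s.
m₀ = m_dry + m_prop = 1,250 + 380 = 1,630 kg.
Δv = v_e · ln(m₀/m_f) = 2786.0 × ln(1.304) = 2786.0 × 0.2654 ≈ 739.5 m/s.

Δv ≈ 740 m/s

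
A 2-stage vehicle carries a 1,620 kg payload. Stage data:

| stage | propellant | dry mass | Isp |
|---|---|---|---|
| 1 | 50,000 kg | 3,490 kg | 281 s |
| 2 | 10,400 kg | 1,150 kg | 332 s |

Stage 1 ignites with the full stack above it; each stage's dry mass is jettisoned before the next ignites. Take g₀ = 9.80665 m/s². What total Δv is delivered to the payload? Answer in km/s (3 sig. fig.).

Δv ≈ 8.90 km/s

Ignition mass of stage 1 = 50,000+3,490 + 10,400+1,150 + 1,620 = 66,660 kg.
Stage 1: m₀ = 66,660 kg, m_f = 66,660 − 50,000 = 16,660 kg; Δv = 281×9.80665×ln(4.001) = 2755.7×1.3866 ≈ 3821 m/s.
Stage 2: m₀ = 13,170 kg, m_f = 13,170 − 10,400 = 2,770 kg; Δv = 332×9.80665×ln(4.755) = 3255.8×1.5591 ≈ 5076 m/s.
Total Δv = 3821 + 5076 = 8897 m/s.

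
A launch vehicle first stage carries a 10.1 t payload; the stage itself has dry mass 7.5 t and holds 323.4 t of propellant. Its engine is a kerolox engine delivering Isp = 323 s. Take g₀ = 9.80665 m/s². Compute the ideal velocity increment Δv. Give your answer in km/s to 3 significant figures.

v_e = Isp · g₀ = 323 × 9.80665 = 3167.5 m/s.
m₀ = payload + dry + propellant = 10.1 + 7.5 + 323.4 = 341 t.
m_f = payload + dry = 10.1 + 7.5 = 17.6 t.
Δv = v_e · ln(m₀/m_f) = 3167.5 × ln(19.38) = 3167.5 × 2.9640 ≈ 9388.6 m/s.

Δv ≈ 9.39 km/s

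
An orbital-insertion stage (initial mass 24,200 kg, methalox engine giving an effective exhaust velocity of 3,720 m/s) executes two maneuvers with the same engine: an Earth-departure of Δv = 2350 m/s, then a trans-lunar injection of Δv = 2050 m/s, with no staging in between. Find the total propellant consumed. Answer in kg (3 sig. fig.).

After the first burn: m = 24200 × exp(−2350/3720.0) = 24200 × 0.53168 = 12,866.7 kg.
After the second burn: m = 12,866.7 × exp(−2050/3720.0) = 12,866.7 × 0.57633 = 7,415.47 kg.
Total propellant = m₀ − m_final = 24200 − 7,415.47 = 16,784.53 kg.

total propellant consumed ≈ 16800 kg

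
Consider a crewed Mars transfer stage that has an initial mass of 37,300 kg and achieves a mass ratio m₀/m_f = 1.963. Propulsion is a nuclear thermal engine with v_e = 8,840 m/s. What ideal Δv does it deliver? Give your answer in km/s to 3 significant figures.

Δv = v_e · ln(1.963) = 8840.0 × 0.6745 ≈ 5962.3 m/s.

Δv ≈ 5.96 km/s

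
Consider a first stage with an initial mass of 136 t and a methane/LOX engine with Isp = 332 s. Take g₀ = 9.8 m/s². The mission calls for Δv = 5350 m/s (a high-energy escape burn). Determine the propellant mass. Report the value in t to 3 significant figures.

v_e = Isp · g₀ = 332 × 9.8 = 3253.6 m/s.
m₀/m_f = exp(Δv / v_e) = exp(5350 / 3253.6) = exp(1.6443) = 5.1776.
m_f = 136 / 5.1776 = 26.267 t, so propellant = m₀ − m_f = 136 − 26.267 = 109.733 t.

propellant mass ≈ 110 t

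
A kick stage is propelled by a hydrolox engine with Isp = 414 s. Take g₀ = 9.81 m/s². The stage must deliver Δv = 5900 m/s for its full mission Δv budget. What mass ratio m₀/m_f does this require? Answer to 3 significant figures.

v_e = Isp · g₀ = 414 × 9.81 = 4061.3 m/s.
m₀/m_f = exp(Δv / v_e) = exp(5900 / 4061.3) = exp(1.4527) = 4.2747.

mass ratio ≈ 4.27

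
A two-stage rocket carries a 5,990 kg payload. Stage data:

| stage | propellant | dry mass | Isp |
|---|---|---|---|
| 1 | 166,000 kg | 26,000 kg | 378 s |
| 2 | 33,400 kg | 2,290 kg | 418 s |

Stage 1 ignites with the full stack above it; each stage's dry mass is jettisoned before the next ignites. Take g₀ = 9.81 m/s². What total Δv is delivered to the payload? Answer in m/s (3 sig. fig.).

Ignition mass of stage 1 = 166,000+26,000 + 33,400+2,290 + 5,990 = 233,680 kg.
Stage 1: m₀ = 233,680 kg, m_f = 233,680 − 166,000 = 67,680 kg; Δv = 378×9.81×ln(3.453) = 3708.2×1.2392 ≈ 4595 m/s.
Stage 2: m₀ = 41,680 kg, m_f = 41,680 − 33,400 = 8,280 kg; Δv = 418×9.81×ln(5.034) = 4100.6×1.6162 ≈ 6627 m/s.
Total Δv = 4595 + 6627 = 11222 m/s.

Δv ≈ 11200 m/s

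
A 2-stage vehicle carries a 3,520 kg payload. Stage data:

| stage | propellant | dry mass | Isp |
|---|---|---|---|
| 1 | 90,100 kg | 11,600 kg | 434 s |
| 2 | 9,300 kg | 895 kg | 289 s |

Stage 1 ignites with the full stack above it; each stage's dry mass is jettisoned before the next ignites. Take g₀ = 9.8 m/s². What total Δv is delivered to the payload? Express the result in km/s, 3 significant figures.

Ignition mass of stage 1 = 90,100+11,600 + 9,300+895 + 3,520 = 115,415 kg.
Stage 1: m₀ = 115,415 kg, m_f = 115,415 − 90,100 = 25,315 kg; Δv = 434×9.8×ln(4.559) = 4253.2×1.5171 ≈ 6453 m/s.
Stage 2: m₀ = 13,715 kg, m_f = 13,715 − 9,300 = 4,415 kg; Δv = 289×9.8×ln(3.106) = 2832.2×1.1335 ≈ 3210 m/s.
Total Δv = 6453 + 3210 = 9663 m/s.

Δv ≈ 9.66 km/s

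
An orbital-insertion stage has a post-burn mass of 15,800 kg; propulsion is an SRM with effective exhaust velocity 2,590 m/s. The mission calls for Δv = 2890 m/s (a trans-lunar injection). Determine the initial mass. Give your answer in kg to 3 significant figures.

Using Δv = v_e ln(m₀/m_f): m₀/m_f = exp(Δv / v_e) = exp(2890 / 2590.0) = exp(1.1158) = 3.0521.
m₀ = m_f × 3.0521 = 15,800 × 3.0521 = 48,223.2 kg.

initial mass ≈ 48200 kg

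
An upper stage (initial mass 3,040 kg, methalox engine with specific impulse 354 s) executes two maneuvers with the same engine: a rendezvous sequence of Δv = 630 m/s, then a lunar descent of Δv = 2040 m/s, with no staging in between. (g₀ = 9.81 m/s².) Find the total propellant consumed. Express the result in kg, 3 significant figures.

total propellant consumed ≈ 1630 kg

v_e = Isp · g₀ = 354 × 9.81 = 3472.7 m/s.
After the first burn: m = 3040 × exp(−630/3472.7) = 3040 × 0.83409 = 2,535.63 kg.
After the second burn: m = 2,535.63 × exp(−2040/3472.7) = 2,535.63 × 0.55575 = 1,409.18 kg.
Total propellant = m₀ − m_final = 3040 − 1,409.18 = 1,630.82 kg.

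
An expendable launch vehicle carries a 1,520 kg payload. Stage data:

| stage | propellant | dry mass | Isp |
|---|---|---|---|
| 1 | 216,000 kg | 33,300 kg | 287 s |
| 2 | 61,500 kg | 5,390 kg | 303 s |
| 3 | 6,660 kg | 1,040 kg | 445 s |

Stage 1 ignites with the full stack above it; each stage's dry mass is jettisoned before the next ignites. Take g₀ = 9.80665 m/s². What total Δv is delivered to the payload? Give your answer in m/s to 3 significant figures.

Ignition mass of stage 1 = 216,000+33,300 + 61,500+5,390 + 6,660+1,040 + 1,520 = 325,410 kg.
Stage 1: m₀ = 325,410 kg, m_f = 325,410 − 216,000 = 109,410 kg; Δv = 287×9.80665×ln(2.974) = 2814.5×1.0900 ≈ 3068 m/s.
Stage 2: m₀ = 76,110 kg, m_f = 76,110 − 61,500 = 14,610 kg; Δv = 303×9.80665×ln(5.209) = 2971.4×1.6505 ≈ 4904 m/s.
Stage 3: m₀ = 9,220 kg, m_f = 9,220 − 6,660 = 2,560 kg; Δv = 445×9.80665×ln(3.602) = 4364.0×1.2814 ≈ 5592 m/s.
Total Δv = 3068 + 4904 + 5592 = 13564 m/s.

Δv ≈ 13600 m/s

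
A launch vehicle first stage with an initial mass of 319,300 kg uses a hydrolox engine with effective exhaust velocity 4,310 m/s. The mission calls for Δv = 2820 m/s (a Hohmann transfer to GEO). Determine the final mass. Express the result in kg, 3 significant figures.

m₀/m_f = exp(Δv / v_e) = exp(2820 / 4310.0) = exp(0.6543) = 1.9238.
m_f = m₀ / 1.9238 = 319,300 / 1.9238 = 165,974 kg.

final mass ≈ 166000 kg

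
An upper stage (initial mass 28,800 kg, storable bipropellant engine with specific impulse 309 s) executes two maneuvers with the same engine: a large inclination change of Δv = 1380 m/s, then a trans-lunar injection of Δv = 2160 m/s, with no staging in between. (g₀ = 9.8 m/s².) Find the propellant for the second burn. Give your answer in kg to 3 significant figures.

v_e = Isp · g₀ = 309 × 9.8 = 3028.2 m/s.
After the first burn: m = 28800 × exp(−1380/3028.2) = 28800 × 0.63399 = 18,258.9 kg.
After the second burn: m = 18,258.9 × exp(−2160/3028.2) = 18,258.9 × 0.49003 = 8,947.41 kg.
Second-burn propellant = 18,258.9 − 8,947.41 = 9,311.49 kg.

propellant for the second burn ≈ 9310 kg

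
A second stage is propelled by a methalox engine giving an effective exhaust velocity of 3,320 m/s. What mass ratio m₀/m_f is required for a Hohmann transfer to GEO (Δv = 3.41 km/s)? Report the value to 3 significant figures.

mass ratio ≈ 2.79

By the Tsiolkovsky rocket equation, m₀/m_f = exp(Δv / v_e) = exp(3410 / 3320.0) = exp(1.0271) = 2.7930.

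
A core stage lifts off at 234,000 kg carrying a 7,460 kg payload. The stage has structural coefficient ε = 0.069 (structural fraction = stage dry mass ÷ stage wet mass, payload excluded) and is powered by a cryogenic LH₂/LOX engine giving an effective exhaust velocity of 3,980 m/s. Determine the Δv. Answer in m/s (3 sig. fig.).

Stage wet mass = m₀ − payload = 234,000 − 7,460 = 226,540 kg.
Stage dry mass = ε × stage wet mass = 0.069 × 226,540 = 15,631.3 kg.
Burnout mass m_f = stage dry + payload = 15,631.3 + 7,460 = 23,091.3 kg.
Δv = v_e · ln(234,000/23,091.3) = 3980.0 × ln(10.13) = 3980.0 × 2.3159 ≈ 9217 m/s.

Δv ≈ 9220 m/s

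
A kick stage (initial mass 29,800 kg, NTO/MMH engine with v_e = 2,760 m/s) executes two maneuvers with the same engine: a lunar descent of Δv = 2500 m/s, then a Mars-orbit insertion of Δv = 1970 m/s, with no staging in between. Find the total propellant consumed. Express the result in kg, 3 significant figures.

total propellant consumed ≈ 23900 kg

After the first burn: m = 29800 × exp(−2500/2760.0) = 29800 × 0.40422 = 12,045.8 kg.
After the second burn: m = 12,045.8 × exp(−1970/2760.0) = 12,045.8 × 0.48980 = 5,900.03 kg.
Total propellant = m₀ − m_final = 29800 − 5,900.03 = 23,899.97 kg.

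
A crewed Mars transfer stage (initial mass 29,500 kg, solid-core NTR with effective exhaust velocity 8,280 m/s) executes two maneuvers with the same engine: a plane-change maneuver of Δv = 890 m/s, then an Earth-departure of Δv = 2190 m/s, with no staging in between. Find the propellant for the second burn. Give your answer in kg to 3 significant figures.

propellant for the second burn ≈ 6160 kg

After the first burn: m = 29500 × exp(−890/8280.0) = 29500 × 0.89809 = 26,493.7 kg.
After the second burn: m = 26,493.7 × exp(−2190/8280.0) = 26,493.7 × 0.76760 = 20,336.6 kg.
Second-burn propellant = 26,493.7 − 20,336.6 = 6,157.1 kg.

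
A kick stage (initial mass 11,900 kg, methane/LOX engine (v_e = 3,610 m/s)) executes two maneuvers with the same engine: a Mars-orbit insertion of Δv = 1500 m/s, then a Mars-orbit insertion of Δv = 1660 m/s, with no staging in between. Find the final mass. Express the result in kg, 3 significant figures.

After the first burn: m = 11900 × exp(−1500/3610.0) = 11900 × 0.66000 = 7,854 kg.
After the second burn: m = 7,854 × exp(−1660/3610.0) = 7,854 × 0.63139 = 4,958.94 kg.

final mass ≈ 4960 kg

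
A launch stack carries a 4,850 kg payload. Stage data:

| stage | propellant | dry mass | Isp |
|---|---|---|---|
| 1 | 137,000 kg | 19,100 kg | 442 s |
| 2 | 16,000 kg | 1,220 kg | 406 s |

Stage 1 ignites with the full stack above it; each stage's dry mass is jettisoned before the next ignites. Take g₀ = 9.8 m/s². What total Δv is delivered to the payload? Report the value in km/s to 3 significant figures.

Ignition mass of stage 1 = 137,000+19,100 + 16,000+1,220 + 4,850 = 178,170 kg.
Stage 1: m₀ = 178,170 kg, m_f = 178,170 − 137,000 = 41,170 kg; Δv = 442×9.8×ln(4.328) = 4331.6×1.4650 ≈ 6346 m/s.
Stage 2: m₀ = 22,070 kg, m_f = 22,070 − 16,000 = 6,070 kg; Δv = 406×9.8×ln(3.636) = 3978.8×1.2909 ≈ 5136 m/s.
Total Δv = 6346 + 5136 = 11482 m/s.

Δv ≈ 11.5 km/s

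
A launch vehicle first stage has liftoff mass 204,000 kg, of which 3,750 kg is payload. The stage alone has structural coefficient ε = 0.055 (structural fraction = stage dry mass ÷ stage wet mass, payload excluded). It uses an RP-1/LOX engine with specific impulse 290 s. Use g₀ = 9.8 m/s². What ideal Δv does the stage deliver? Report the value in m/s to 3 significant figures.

Stage wet mass = m₀ − payload = 204,000 − 3,750 = 200,250 kg.
Stage dry mass = ε × stage wet mass = 0.055 × 200,250 = 11,013.8 kg.
Burnout mass m_f = stage dry + payload = 11,013.8 + 3,750 = 14,763.8 kg.
v_e = Isp · g₀ = 290 × 9.8 = 2842.0 m/s.
By the Tsiolkovsky rocket equation, Δv = v_e · ln(204,000/14,763.8) = 2842.0 × ln(13.82) = 2842.0 × 2.6259 ≈ 7463 m/s.

Δv ≈ 7460 m/s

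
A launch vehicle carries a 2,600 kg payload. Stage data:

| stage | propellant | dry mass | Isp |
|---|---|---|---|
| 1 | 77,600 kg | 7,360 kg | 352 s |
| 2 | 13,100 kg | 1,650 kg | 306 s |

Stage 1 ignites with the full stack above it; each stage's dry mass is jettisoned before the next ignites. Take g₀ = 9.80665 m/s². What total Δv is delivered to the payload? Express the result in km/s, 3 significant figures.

Ignition mass of stage 1 = 77,600+7,360 + 13,100+1,650 + 2,600 = 102,310 kg.
Stage 1: m₀ = 102,310 kg, m_f = 102,310 − 77,600 = 24,710 kg; Δv = 352×9.80665×ln(4.14) = 3451.9×1.4208 ≈ 4905 m/s.
Stage 2: m₀ = 17,350 kg, m_f = 17,350 − 13,100 = 4,250 kg; Δv = 306×9.80665×ln(4.082) = 3000.8×1.4067 ≈ 4221 m/s.
Total Δv = 4905 + 4221 = 9126 m/s.

Δv ≈ 9.13 km/s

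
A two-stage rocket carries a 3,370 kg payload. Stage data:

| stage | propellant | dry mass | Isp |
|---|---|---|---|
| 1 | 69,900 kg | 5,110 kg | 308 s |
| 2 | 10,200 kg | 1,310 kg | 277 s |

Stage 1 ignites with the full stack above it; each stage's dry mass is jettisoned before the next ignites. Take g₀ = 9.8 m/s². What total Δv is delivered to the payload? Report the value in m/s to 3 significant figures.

Δv ≈ 7680 m/s

Ignition mass of stage 1 = 69,900+5,110 + 10,200+1,310 + 3,370 = 89,890 kg.
Stage 1: m₀ = 89,890 kg, m_f = 89,890 − 69,900 = 19,990 kg; Δv = 308×9.8×ln(4.497) = 3018.4×1.5034 ≈ 4538 m/s.
Stage 2: m₀ = 14,880 kg, m_f = 14,880 − 10,200 = 4,680 kg; Δv = 277×9.8×ln(3.179) = 2714.6×1.1567 ≈ 3140 m/s.
Total Δv = 4538 + 3140 = 7678 m/s.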